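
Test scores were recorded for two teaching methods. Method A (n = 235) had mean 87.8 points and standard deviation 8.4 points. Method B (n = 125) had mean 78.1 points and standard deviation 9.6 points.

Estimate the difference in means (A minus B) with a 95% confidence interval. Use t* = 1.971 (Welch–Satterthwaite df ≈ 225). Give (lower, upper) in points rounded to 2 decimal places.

Per-group SEs: s₁/√n₁ = 8.4/√235 = 0.5480, s₂/√n₂ = 9.6/√125 = 0.8587.
Unpooled SE of the difference: √(0.300304 + 0.73736569) = 1.0187.
Margin of error = t* · SE = 1.971 × 1.0187 = 2.0079.
x̄₁ − x̄₂ = 87.8 − 78.1 = 9.7000.
CI: 9.7000 ± 2.0079 = (7.69, 11.71).

(7.69, 11.71)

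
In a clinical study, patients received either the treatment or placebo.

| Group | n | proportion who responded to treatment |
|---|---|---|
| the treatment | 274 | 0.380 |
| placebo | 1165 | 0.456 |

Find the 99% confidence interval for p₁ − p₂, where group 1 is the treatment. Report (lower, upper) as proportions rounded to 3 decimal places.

Each SE is √(p̂(1−p̂)/n): √(0.3800·0.6200/274) = 0.02932 and √(0.4560·0.5440/1165) = 0.01459.
SE(p̂₁ − p̂₂) = √(SE₁² + SE₂²) = √(0.0008596624 + 0.0002128681) = 0.03275, since the two samples are independent.
At 99% confidence z* = 2.576; margin = 2.576 × 0.03275 = 0.08436.
The difference is 0.3800 − 0.4560 = -0.0760, so the interval is -0.0760 ± 0.08436 = (-0.160, 0.008).

(-0.160, 0.008)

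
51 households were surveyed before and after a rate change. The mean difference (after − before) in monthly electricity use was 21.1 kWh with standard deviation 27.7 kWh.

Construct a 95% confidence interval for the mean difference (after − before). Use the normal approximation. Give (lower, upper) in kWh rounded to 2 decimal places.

Paired design: SE = s_d/√n = 27.7/√51 = 3.8788.
z* = 1.960; margin of error = 1.960 × 3.8788 = 7.6024.
21.1 ± 7.6024 → (13.50, 28.70).

(13.50, 28.70)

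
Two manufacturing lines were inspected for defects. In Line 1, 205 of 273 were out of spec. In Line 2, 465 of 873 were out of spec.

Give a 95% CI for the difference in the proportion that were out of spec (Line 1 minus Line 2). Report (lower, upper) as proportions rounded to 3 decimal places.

p̂₁ = 205/273 = 0.7509 and p̂₂ = 465/873 = 0.5326.
SE₁ = √(p̂₁(1−p̂₁)/n₁) = √(0.7509·0.2491/273) = 0.02618; SE₂ = √(0.5326·0.4674/873) = 0.01689.
Independent samples: SE of the difference = √(SE₁² + SE₂²) = √(0.0006853924 + 0.0002852721) = 0.03116.
z* for 95% confidence is 1.960, so the margin of error is 1.960 × 0.03116 = 0.06107.
Point estimate p̂₁ − p̂₂ = 0.7509 − 0.5326 = 0.2183.
0.2183 ± 0.06107 → (0.157, 0.279).

(0.157, 0.279)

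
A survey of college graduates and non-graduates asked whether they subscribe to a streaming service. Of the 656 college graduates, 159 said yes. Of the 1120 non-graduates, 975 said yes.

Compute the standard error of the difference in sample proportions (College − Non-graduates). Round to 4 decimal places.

0.0195

First, p̂₁ = 159/656 = 0.2424; p̂₂ = 975/1120 = 0.8705.
The two standard errors are √(0.2424×0.7576/656) = 0.01673 and √(0.8705×0.1295/1120) = 0.01003.
Because the samples are independent, SE_diff = √(0.01673² + 0.01003²) = 0.01951.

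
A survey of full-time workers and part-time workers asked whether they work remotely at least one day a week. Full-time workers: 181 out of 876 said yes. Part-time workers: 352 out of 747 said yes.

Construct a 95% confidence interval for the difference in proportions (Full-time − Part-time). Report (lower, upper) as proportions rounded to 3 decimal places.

Sample proportions: 181/876 = 0.2066, 352/747 = 0.4712.
Each SE is √(p̂(1−p̂)/n): √(0.2066·0.7934/876) = 0.01368 and √(0.4712·0.5288/747) = 0.01826.
SE(p̂₁ − p̂₂) = √(SE₁² + SE₂²) = √(0.0001871424 + 0.0003334276) = 0.02282, since the two samples are independent.
At 95% confidence z* = 1.960; margin = 1.960 × 0.02282 = 0.04473.
The difference is 0.2066 − 0.4712 = -0.2646, so the interval is -0.2646 ± 0.04473 = (-0.309, -0.220).

(-0.309, -0.220)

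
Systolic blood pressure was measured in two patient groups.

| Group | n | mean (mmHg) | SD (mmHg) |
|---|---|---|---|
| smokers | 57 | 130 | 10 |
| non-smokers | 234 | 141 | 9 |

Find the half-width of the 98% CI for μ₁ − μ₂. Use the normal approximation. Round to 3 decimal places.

3.371

Standard errors of each mean: 10/√57 = 1.3245 and 9/√234 = 0.5883.
SE(x̄₁ − x̄₂) = √(1.3245² + 0.5883²) = 1.4493 for independent samples with unequal variances.
With z* = 2.326, the margin is 2.326 × 1.4493 = 3.3711.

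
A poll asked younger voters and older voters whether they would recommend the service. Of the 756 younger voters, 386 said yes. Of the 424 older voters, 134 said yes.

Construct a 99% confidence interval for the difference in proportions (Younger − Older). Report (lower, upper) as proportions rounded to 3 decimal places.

p̂₁ = 386/756 = 0.5106 and p̂₂ = 134/424 = 0.3160.
SE₁ = √(p̂₁(1−p̂₁)/n₁) = √(0.5106·0.4894/756) = 0.01818; SE₂ = √(0.3160·0.6840/424) = 0.02258.
Independent samples: SE of the difference = √(SE₁² + SE₂²) = √(0.0003305124 + 0.0005098564) = 0.02899.
z* for 99% confidence is 2.576, so the margin of error is 2.576 × 0.02899 = 0.07468.
Point estimate p̂₁ − p̂₂ = 0.5106 − 0.3160 = 0.1946.
0.1946 ± 0.07468 → (0.120, 0.269).

(0.120, 0.269)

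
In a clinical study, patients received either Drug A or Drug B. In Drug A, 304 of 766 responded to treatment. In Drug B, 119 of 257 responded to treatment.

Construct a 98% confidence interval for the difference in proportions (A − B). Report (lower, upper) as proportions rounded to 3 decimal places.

Sample proportions: 304/766 = 0.3969, 119/257 = 0.4630.
Each SE is √(p̂(1−p̂)/n): √(0.3969·0.6031/766) = 0.01768 and √(0.4630·0.5370/257) = 0.03110.
SE(p̂₁ − p̂₂) = √(SE₁² + SE₂²) = √(0.0003125824 + 0.00096721) = 0.03577, since the two samples are independent.
At 98% confidence z* = 2.326; margin = 2.326 × 0.03577 = 0.08320.
The difference is 0.3969 − 0.4630 = -0.0661, so the interval is -0.0661 ± 0.08320 = (-0.149, 0.017).

(-0.149, 0.017)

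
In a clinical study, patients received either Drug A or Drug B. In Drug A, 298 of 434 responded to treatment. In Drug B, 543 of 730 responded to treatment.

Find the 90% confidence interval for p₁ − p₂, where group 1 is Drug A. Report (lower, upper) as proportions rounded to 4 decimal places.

(-0.1025, -0.0119)

p̂₁ = 298/434 = 0.6866 and p̂₂ = 543/730 = 0.7438.
SE₁ = √(p̂₁(1−p̂₁)/n₁) = √(0.6866·0.3134/434) = 0.02227; SE₂ = √(0.7438·0.2562/730) = 0.01616.
Independent samples: SE of the difference = √(SE₁² + SE₂²) = √(0.0004959529 + 0.0002611456) = 0.02752.
z* for 90% confidence is 1.645, so the margin of error is 1.645 × 0.02752 = 0.04527.
Point estimate p̂₁ − p̂₂ = 0.6866 − 0.7438 = -0.0572.
-0.0572 ± 0.04527 → (-0.1025, -0.0119).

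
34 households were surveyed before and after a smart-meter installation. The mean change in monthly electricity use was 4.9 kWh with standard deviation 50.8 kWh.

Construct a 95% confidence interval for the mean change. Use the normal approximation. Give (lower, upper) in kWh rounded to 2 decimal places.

(-12.18, 21.98)

This is a matched-pairs design, so SE = s_d/√n = 50.8/√34 = 8.7121.
Margin = 1.960 × 8.7121 = 17.0757; the interval is 4.9 ± 17.0757 = (-12.18, 21.98).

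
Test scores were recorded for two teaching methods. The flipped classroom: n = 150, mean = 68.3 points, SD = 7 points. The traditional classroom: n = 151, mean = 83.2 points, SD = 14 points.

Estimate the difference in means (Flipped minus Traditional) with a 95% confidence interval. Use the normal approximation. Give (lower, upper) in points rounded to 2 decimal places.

Standard errors of each mean: 7/√150 = 0.5715 and 14/√151 = 1.1393.
SE(x̄₁ − x̄₂) = √(0.5715² + 1.1393²) = 1.2746 for independent samples with unequal variances.
With z* = 1.960, the margin is 1.960 × 1.2746 = 2.4982.
x̄₁ − x̄₂ = 68.3 − 83.2 = -14.9000; the interval is -14.9000 ± 2.4982 = (-17.40, -12.40).

(-17.40, -12.40)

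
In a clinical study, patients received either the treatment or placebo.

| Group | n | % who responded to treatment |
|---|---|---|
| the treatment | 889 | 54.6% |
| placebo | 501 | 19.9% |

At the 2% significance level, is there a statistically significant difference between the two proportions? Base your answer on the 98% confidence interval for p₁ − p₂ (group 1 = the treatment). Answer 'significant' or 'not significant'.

The two standard errors are √(0.5460×0.4540/889) = 0.01670 and √(0.1990×0.8010/501) = 0.01784.
Because the samples are independent, SE_diff = √(0.01670² + 0.01784²) = 0.02444.
Using z* = 2.326 for 98%, ME = 2.326 × 0.02444 = 0.05685.
p̂₁ − p̂₂ = 0.3470; interval 0.3470 ± 0.05685 gives (0.29015, 0.40385).
The interval (0.29015, 0.40385) does not contain 0, so the difference is significant.

significant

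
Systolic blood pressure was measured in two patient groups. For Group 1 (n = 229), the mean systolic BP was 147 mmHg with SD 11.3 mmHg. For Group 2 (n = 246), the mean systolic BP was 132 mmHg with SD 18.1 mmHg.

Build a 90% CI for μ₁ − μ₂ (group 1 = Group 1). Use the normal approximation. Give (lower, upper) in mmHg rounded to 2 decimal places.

Per-group SEs: s₁/√n₁ = 11.3/√229 = 0.7467, s₂/√n₂ = 18.1/√246 = 1.1540.
Unpooled SE of the difference: √(0.55756089 + 1.331716) = 1.3745.
Margin of error = z* · SE = 1.645 × 1.3745 = 2.2611.
x̄₁ − x̄₂ = 147 − 132 = 15.0000.
CI: 15.0000 ± 2.2611 = (12.74, 17.26).

(12.74, 17.26)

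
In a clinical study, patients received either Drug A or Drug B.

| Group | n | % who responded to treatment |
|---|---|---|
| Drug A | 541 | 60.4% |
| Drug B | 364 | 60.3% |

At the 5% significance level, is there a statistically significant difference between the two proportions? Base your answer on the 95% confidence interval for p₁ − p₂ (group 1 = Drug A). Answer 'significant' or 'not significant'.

Each SE is √(p̂(1−p̂)/n): √(0.6040·0.3960/541) = 0.02103 and √(0.6030·0.3970/364) = 0.02565.
SE(p̂₁ − p̂₂) = √(SE₁² + SE₂²) = √(0.0004422609 + 0.0006579225) = 0.03317, since the two samples are independent.
At 95% confidence z* = 1.960; margin = 1.960 × 0.03317 = 0.06501.
The difference is 0.6040 − 0.6030 = 0.0010, so the interval is 0.0010 ± 0.06501 = (-0.06401, 0.06601).
The interval (-0.06401, 0.06601) contains 0, so the difference is not significant.

not significant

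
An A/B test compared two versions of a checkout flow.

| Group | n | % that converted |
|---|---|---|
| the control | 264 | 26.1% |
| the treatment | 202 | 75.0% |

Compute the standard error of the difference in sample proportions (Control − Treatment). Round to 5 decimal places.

0.04073

SE₁ = √(p̂₁(1−p̂₁)/n₁) = √(0.2610·0.7390/264) = 0.02703; SE₂ = √(0.7500·0.2500/202) = 0.03047.
Independent samples: SE of the difference = √(SE₁² + SE₂²) = √(0.0007306209 + 0.0009284209) = 0.04073.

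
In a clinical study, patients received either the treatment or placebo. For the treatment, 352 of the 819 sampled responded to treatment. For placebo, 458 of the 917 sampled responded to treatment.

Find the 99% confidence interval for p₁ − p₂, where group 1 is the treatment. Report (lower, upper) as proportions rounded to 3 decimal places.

(-0.131, -0.008)

Sample proportions: 352/819 = 0.4298, 458/917 = 0.4995.
Each SE is √(p̂(1−p̂)/n): √(0.4298·0.5702/819) = 0.01730 and √(0.4995·0.5005/917) = 0.01651.
SE(p̂₁ − p̂₂) = √(SE₁² + SE₂²) = √(0.00029929 + 0.0002725801) = 0.02391, since the two samples are independent.
At 99% confidence z* = 2.576; margin = 2.576 × 0.02391 = 0.06159.
The difference is 0.4298 − 0.4995 = -0.0697, so the interval is -0.0697 ± 0.06159 = (-0.131, -0.008).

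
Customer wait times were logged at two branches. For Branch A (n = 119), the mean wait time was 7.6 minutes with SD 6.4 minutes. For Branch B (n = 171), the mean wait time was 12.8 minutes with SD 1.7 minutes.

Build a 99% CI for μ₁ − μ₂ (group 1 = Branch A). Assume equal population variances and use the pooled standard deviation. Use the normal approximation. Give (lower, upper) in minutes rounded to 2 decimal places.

(-6.52, -3.88)

s_p = √[((n₁−1)s₁² + (n₂−1)s₂²)/(n₁+n₂−2)] = √[(118·6.4² + 170·1.7²)/288] = 4.2998.
SE = 4.2998·√(1/119 + 1/171) = 0.5133.
With z* = 2.576, margin = 2.576 × 0.5133 = 1.3223.
x̄₁ − x̄₂ = 7.6 − 12.8 = -5.2000; interval -5.2000 ± 1.3223 = (-6.52, -3.88).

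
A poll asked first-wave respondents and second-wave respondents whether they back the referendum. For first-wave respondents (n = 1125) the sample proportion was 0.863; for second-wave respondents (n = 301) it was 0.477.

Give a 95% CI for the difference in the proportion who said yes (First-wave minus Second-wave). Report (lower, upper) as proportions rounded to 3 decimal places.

(0.326, 0.446)

The two standard errors are √(0.8630×0.1370/1125) = 0.01025 and √(0.4770×0.5230/301) = 0.02879.
Because the samples are independent, SE_diff = √(0.01025² + 0.02879²) = 0.03056.
Using z* = 1.960 for 95%, ME = 1.960 × 0.03056 = 0.05990.
p̂₁ − p̂₂ = 0.3860; interval 0.3860 ± 0.05990 gives (0.326, 0.446).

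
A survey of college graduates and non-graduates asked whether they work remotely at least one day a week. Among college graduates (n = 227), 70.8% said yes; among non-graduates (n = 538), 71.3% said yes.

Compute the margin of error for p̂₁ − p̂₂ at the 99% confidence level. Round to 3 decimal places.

Each SE is √(p̂(1−p̂)/n): √(0.7080·0.2920/227) = 0.03018 and √(0.7130·0.2870/538) = 0.01950.
SE(p̂₁ − p̂₂) = √(SE₁² + SE₂²) = √(0.0009108324 + 0.00038025) = 0.03593, since the two samples are independent.
At 99% confidence z* = 2.576; margin = 2.576 × 0.03593 = 0.09256.

0.093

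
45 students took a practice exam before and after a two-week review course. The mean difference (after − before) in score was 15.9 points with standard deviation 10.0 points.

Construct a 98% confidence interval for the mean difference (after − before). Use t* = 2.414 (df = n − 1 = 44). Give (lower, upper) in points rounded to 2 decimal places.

This is a matched-pairs design, so SE = s_d/√n = 10.0/√45 = 1.4907.
Margin = 2.414 × 1.4907 = 3.5985; the interval is 15.9 ± 3.5985 = (12.30, 19.50).

(12.30, 19.50)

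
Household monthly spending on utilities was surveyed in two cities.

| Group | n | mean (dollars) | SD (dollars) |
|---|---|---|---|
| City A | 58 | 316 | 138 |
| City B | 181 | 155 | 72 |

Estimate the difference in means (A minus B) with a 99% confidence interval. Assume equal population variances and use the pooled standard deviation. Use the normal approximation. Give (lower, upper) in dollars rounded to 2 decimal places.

s_p = √[((n₁−1)s₁² + (n₂−1)s₂²)/(n₁+n₂−2)] = √[(57·138² + 180·72²)/237] = 92.2899.
SE = 92.2899·√(1/58 + 1/181) = 13.9251.
With z* = 2.576, margin = 2.576 × 13.9251 = 35.8711.
x̄₁ − x̄₂ = 316 − 155 = 161.0000; interval 161.0000 ± 35.8711 = (125.13, 196.87).

(125.13, 196.87)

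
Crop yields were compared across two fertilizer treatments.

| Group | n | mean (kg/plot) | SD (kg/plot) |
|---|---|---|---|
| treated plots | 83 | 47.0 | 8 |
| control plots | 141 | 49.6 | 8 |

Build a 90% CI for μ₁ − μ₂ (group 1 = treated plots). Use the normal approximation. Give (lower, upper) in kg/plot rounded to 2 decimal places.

(-4.42, -0.78)

Per-group SEs: s₁/√n₁ = 8/√83 = 0.8781, s₂/√n₂ = 8/√141 = 0.6737.
Unpooled SE of the difference: √(0.77105961 + 0.45387169) = 1.1068.
Margin of error = z* · SE = 1.645 × 1.1068 = 1.8207.
x̄₁ − x̄₂ = 47.0 − 49.6 = -2.6000.
CI: -2.6000 ± 1.8207 = (-4.42, -0.78).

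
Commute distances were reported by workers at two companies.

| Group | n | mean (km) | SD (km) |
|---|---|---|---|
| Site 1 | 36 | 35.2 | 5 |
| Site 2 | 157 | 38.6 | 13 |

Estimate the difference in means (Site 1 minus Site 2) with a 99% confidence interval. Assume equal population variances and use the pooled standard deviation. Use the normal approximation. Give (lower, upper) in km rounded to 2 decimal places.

(-9.08, 2.28)

s_p = √[((n₁−1)s₁² + (n₂−1)s₂²)/(n₁+n₂−2)] = √[(35·5² + 156·13²)/191] = 11.9421.
SE = 11.9421·√(1/36 + 1/157) = 2.2068.
With z* = 2.576, margin = 2.576 × 2.2068 = 5.6847.
x̄₁ − x̄₂ = 35.2 − 38.6 = -3.4000; interval -3.4000 ± 5.6847 = (-9.08, 2.28).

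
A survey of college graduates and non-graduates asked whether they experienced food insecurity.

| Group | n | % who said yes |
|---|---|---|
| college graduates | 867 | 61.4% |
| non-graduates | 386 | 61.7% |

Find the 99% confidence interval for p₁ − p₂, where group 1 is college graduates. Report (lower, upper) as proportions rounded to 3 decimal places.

(-0.080, 0.074)

Each SE is √(p̂(1−p̂)/n): √(0.6140·0.3860/867) = 0.01653 and √(0.6170·0.3830/386) = 0.02474.
SE(p̂₁ − p̂₂) = √(SE₁² + SE₂²) = √(0.0002732409 + 0.0006120676) = 0.02975, since the two samples are independent.
At 99% confidence z* = 2.576; margin = 2.576 × 0.02975 = 0.07664.
The difference is 0.6140 − 0.6170 = -0.0030, so the interval is -0.0030 ± 0.07664 = (-0.080, 0.074).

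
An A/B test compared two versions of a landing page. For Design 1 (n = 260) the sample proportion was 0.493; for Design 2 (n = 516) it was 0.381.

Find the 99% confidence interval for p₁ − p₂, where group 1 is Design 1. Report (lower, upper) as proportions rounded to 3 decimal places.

The two standard errors are √(0.4930×0.5070/260) = 0.03101 and √(0.3810×0.6190/516) = 0.02138.
Because the samples are independent, SE_diff = √(0.03101² + 0.02138²) = 0.03767.
Using z* = 2.576 for 99%, ME = 2.576 × 0.03767 = 0.09704.
p̂₁ − p̂₂ = 0.1120; interval 0.1120 ± 0.09704 gives (0.015, 0.209).

(0.015, 0.209)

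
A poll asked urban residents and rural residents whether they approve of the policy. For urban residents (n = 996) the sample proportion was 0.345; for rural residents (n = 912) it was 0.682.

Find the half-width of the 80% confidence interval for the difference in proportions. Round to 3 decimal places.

Each SE is √(p̂(1−p̂)/n): √(0.3450·0.6550/996) = 0.01506 and √(0.6820·0.3180/912) = 0.01542.
SE(p̂₁ − p̂₂) = √(SE₁² + SE₂²) = √(0.0002268036 + 0.0002377764) = 0.02155, since the two samples are independent.
At 80% confidence z* = 1.282; margin = 1.282 × 0.02155 = 0.02763.

0.028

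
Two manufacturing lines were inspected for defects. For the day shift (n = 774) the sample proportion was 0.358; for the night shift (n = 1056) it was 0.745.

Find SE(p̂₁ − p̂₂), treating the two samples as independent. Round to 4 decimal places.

0.0218

The two standard errors are √(0.3580×0.6420/774) = 0.01723 and √(0.7450×0.2550/1056) = 0.01341.
Because the samples are independent, SE_diff = √(0.01723² + 0.01341²) = 0.02183.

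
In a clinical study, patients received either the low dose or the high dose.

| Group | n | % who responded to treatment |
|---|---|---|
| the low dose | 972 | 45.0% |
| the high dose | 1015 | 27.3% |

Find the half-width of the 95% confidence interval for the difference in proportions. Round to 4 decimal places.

Each SE is √(p̂(1−p̂)/n): √(0.4500·0.5500/972) = 0.01596 and √(0.2730·0.7270/1015) = 0.01398.
SE(p̂₁ − p̂₂) = √(SE₁² + SE₂²) = √(0.0002547216 + 0.0001954404) = 0.02122, since the two samples are independent.
At 95% confidence z* = 1.960; margin = 1.960 × 0.02122 = 0.04159.

0.0416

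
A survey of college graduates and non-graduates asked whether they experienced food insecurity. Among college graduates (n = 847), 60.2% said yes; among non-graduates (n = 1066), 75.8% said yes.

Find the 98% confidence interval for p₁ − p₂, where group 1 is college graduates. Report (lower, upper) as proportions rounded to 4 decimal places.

(-0.2056, -0.1064)

The two standard errors are √(0.6020×0.3980/847) = 0.01682 and √(0.7580×0.2420/1066) = 0.01312.
Because the samples are independent, SE_diff = √(0.01682² + 0.01312²) = 0.02133.
Using z* = 2.326 for 98%, ME = 2.326 × 0.02133 = 0.04961.
p̂₁ − p̂₂ = -0.1560; interval -0.1560 ± 0.04961 gives (-0.2056, -0.1064).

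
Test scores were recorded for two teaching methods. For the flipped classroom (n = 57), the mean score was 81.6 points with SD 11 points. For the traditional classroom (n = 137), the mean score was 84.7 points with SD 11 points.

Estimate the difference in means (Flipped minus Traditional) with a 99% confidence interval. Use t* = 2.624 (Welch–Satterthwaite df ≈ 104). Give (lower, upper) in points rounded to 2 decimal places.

(-7.65, 1.45)

Standard errors of each mean: 11/√57 = 1.4570 and 11/√137 = 0.9398.
SE(x̄₁ − x̄₂) = √(1.4570² + 0.9398²) = 1.7338 for independent samples with unequal variances.
With t* = 2.624, the margin is 2.624 × 1.7338 = 4.5495.
x̄₁ − x̄₂ = 81.6 − 84.7 = -3.1000; the interval is -3.1000 ± 4.5495 = (-7.65, 1.45).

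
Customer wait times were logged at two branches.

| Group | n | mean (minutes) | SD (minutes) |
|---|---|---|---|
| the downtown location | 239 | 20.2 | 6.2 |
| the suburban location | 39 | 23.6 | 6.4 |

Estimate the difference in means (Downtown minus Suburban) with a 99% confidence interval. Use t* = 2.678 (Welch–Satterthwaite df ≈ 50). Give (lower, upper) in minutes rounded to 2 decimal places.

(-6.35, -0.45)

Per-group SEs: s₁/√n₁ = 6.2/√239 = 0.4010, s₂/√n₂ = 6.4/√39 = 1.0248.
Unpooled SE of the difference: √(0.160801 + 1.05021504) = 1.1005.
Margin of error = t* · SE = 2.678 × 1.1005 = 2.9471.
x̄₁ − x̄₂ = 20.2 − 23.6 = -3.4000.
CI: -3.4000 ± 2.9471 = (-6.35, -0.45).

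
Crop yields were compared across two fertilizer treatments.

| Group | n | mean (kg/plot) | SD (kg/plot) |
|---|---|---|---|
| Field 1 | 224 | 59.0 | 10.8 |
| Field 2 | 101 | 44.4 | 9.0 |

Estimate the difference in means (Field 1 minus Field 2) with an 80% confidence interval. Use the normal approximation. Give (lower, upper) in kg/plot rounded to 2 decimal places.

(13.13, 16.07)

SE₁ = s₁/√n₁ = 10.8/√224 = 0.7216; SE₂ = 9.0/√101 = 0.8955.
Independent samples, unequal variances: SE_diff = √(SE₁² + SE₂²) = √(0.52070656 + 0.80192025) = 1.1501.
z* = 1.282, so margin of error = 1.282 × 1.1501 = 1.4744.
Difference in means = 59.0 − 44.4 = 14.6000.
14.6000 ± 1.4744 → (13.13, 16.07).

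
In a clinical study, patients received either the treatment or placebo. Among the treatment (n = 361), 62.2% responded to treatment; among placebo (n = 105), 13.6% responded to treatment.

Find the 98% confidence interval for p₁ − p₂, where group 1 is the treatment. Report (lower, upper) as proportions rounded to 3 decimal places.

(0.388, 0.584)

The two standard errors are √(0.6220×0.3780/361) = 0.02552 and √(0.1360×0.8640/105) = 0.03345.
Because the samples are independent, SE_diff = √(0.02552² + 0.03345²) = 0.04207.
Using z* = 2.326 for 98%, ME = 2.326 × 0.04207 = 0.09785.
p̂₁ − p̂₂ = 0.4860; interval 0.4860 ± 0.09785 gives (0.388, 0.584).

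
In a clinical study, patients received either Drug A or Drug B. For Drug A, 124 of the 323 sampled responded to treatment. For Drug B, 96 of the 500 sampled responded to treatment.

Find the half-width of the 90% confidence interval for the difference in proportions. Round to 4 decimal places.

Sample proportions: 124/323 = 0.3839, 96/500 = 0.1920.
Each SE is √(p̂(1−p̂)/n): √(0.3839·0.6161/323) = 0.02706 and √(0.1920·0.8080/500) = 0.01761.
SE(p̂₁ − p̂₂) = √(SE₁² + SE₂²) = √(0.0007322436 + 0.0003101121) = 0.03229, since the two samples are independent.
At 90% confidence z* = 1.645; margin = 1.645 × 0.03229 = 0.05312.

0.0531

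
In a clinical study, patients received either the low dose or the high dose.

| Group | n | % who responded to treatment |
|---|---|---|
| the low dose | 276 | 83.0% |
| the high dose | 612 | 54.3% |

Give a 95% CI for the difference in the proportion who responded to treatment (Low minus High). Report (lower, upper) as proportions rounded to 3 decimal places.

(0.228, 0.346)

SE₁ = √(p̂₁(1−p̂₁)/n₁) = √(0.8300·0.1700/276) = 0.02261; SE₂ = √(0.5430·0.4570/612) = 0.02014.
Independent samples: SE of the difference = √(SE₁² + SE₂²) = √(0.0005112121 + 0.0004056196) = 0.03028.
z* for 95% confidence is 1.960, so the margin of error is 1.960 × 0.03028 = 0.05935.
Point estimate p̂₁ − p̂₂ = 0.8300 − 0.5430 = 0.2870.
0.2870 ± 0.05935 → (0.228, 0.346).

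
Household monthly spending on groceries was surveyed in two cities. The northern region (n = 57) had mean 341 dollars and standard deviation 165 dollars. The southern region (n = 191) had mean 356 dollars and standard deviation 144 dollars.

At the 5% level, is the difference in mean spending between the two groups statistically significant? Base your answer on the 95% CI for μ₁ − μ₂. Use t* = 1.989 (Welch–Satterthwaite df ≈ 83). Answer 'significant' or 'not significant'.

not significant

Standard errors of each mean: 165/√57 = 21.8548 and 144/√191 = 10.4195.
SE(x̄₁ − x̄₂) = √(21.8548² + 10.4195²) = 24.2115 for independent samples with unequal variances.
With t* = 1.989, the margin is 1.989 × 24.2115 = 48.1567.
x̄₁ − x̄₂ = 341 − 356 = -15.0000; the interval is -15.0000 ± 48.1567 = (-63.1567, 33.1567).
The interval (-63.1567, 33.1567) contains 0, so the difference is not significant.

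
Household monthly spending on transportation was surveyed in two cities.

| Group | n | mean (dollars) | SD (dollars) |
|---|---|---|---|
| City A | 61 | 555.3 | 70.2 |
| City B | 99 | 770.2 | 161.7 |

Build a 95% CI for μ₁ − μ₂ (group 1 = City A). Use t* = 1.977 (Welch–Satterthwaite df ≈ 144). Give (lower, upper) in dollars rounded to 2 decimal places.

Standard errors of each mean: 70.2/√61 = 8.9882 and 161.7/√99 = 16.2515.
SE(x̄₁ − x̄₂) = √(8.9882² + 16.2515²) = 18.5715 for independent samples with unequal variances.
With t* = 1.977, the margin is 1.977 × 18.5715 = 36.7159.
x̄₁ − x̄₂ = 555.3 − 770.2 = -214.9000; the interval is -214.9000 ± 36.7159 = (-251.62, -178.18).

(-251.62, -178.18)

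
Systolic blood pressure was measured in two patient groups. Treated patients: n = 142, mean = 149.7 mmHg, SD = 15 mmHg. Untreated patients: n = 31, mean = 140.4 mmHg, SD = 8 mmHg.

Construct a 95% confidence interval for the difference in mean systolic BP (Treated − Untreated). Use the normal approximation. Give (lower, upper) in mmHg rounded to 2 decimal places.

Standard errors of each mean: 15/√142 = 1.2588 and 8/√31 = 1.4368.
SE(x̄₁ − x̄₂) = √(1.2588² + 1.4368²) = 1.9102 for independent samples with unequal variances.
With z* = 1.960, the margin is 1.960 × 1.9102 = 3.7440.
x̄₁ − x̄₂ = 149.7 − 140.4 = 9.3000; the interval is 9.3000 ± 3.7440 = (5.56, 13.04).

(5.56, 13.04)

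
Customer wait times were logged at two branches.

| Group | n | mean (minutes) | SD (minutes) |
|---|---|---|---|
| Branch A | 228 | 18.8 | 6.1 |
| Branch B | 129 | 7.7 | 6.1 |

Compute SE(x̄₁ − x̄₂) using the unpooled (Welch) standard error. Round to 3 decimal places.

0.672

Standard errors of each mean: 6.1/√228 = 0.4040 and 6.1/√129 = 0.5371.
SE(x̄₁ − x̄₂) = √(0.4040² + 0.5371²) = 0.6721 for independent samples with unequal variances.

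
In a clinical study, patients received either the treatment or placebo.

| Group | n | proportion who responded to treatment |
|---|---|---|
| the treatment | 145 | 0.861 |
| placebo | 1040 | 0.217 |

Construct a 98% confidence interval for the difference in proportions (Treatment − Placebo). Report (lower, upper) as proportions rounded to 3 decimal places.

(0.571, 0.717)

The two standard errors are √(0.8610×0.1390/145) = 0.02873 and √(0.2170×0.7830/1040) = 0.01278.
Because the samples are independent, SE_diff = √(0.02873² + 0.01278²) = 0.03144.
Using z* = 2.326 for 98%, ME = 2.326 × 0.03144 = 0.07313.
p̂₁ − p̂₂ = 0.6440; interval 0.6440 ± 0.07313 gives (0.571, 0.717).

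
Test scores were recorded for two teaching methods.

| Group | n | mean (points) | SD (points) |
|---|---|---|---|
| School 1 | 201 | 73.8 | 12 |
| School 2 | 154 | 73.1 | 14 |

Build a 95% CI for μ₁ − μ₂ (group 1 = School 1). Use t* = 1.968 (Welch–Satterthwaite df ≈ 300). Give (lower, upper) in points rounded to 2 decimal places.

(-2.08, 3.48)

Per-group SEs: s₁/√n₁ = 12/√201 = 0.8464, s₂/√n₂ = 14/√154 = 1.1282.
Unpooled SE of the difference: √(0.71639296 + 1.27283524) = 1.4104.
Margin of error = t* · SE = 1.968 × 1.4104 = 2.7757.
x̄₁ − x̄₂ = 73.8 − 73.1 = 0.7000.
CI: 0.7000 ± 2.7757 = (-2.08, 3.48).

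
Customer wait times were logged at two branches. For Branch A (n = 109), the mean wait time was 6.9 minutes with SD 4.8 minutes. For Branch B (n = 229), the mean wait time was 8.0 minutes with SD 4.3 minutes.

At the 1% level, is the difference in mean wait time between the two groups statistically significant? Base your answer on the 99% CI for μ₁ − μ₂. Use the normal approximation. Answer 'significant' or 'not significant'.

not significant

SE₁ = s₁/√n₁ = 4.8/√109 = 0.4598; SE₂ = 4.3/√229 = 0.2842.
Independent samples, unequal variances: SE_diff = √(SE₁² + SE₂²) = √(0.21141604 + 0.08076964) = 0.5405.
z* = 2.576, so margin of error = 2.576 × 0.5405 = 1.3923.
Difference in means = 6.9 − 8.0 = -1.1000.
-1.1000 ± 1.3923 → (-2.4923, 0.2923).
The interval (-2.4923, 0.2923) contains 0, so the difference is not significant.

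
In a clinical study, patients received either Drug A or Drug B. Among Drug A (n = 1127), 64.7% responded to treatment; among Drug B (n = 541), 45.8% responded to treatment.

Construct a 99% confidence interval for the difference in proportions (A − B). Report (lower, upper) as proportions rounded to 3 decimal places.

The two standard errors are √(0.6470×0.3530/1127) = 0.01424 and √(0.4580×0.5420/541) = 0.02142.
Because the samples are independent, SE_diff = √(0.01424² + 0.02142²) = 0.02572.
Using z* = 2.576 for 99%, ME = 2.576 × 0.02572 = 0.06625.
p̂₁ − p̂₂ = 0.1890; interval 0.1890 ± 0.06625 gives (0.123, 0.255).

(0.123, 0.255)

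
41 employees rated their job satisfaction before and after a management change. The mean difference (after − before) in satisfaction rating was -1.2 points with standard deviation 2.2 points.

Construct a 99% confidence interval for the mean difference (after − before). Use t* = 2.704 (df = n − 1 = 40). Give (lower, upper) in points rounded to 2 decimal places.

Paired design: SE = s_d/√n = 2.2/√41 = 0.3436.
t* = 2.704; margin of error = 2.704 × 0.3436 = 0.9291.
-1.2 ± 0.9291 → (-2.13, -0.27).

(-2.13, -0.27)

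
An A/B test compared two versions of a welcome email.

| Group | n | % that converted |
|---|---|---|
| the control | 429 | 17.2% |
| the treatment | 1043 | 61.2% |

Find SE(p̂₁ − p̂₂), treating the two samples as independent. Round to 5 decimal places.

0.02366

Each SE is √(p̂(1−p̂)/n): √(0.1720·0.8280/429) = 0.01822 and √(0.6120·0.3880/1043) = 0.01509.
SE(p̂₁ − p̂₂) = √(SE₁² + SE₂²) = √(0.0003319684 + 0.0002277081) = 0.02366, since the two samples are independent.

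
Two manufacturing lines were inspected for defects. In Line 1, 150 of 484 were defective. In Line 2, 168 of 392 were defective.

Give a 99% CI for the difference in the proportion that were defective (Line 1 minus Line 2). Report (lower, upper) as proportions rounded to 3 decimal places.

Sample proportions: 150/484 = 0.3099, 168/392 = 0.4286.
Each SE is √(p̂(1−p̂)/n): √(0.3099·0.6901/484) = 0.02102 and √(0.4286·0.5714/392) = 0.02500.
SE(p̂₁ − p̂₂) = √(SE₁² + SE₂²) = √(0.0004418404 + 0.000625) = 0.03266, since the two samples are independent.
At 99% confidence z* = 2.576; margin = 2.576 × 0.03266 = 0.08413.
The difference is 0.3099 − 0.4286 = -0.1187, so the interval is -0.1187 ± 0.08413 = (-0.203, -0.035).

(-0.203, -0.035)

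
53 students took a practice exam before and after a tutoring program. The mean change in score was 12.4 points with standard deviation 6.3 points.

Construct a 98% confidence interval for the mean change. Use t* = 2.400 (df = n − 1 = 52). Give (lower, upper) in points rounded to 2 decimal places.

(10.32, 14.48)

Paired design: SE = s_d/√n = 6.3/√53 = 0.8654.
t* = 2.400; margin of error = 2.400 × 0.8654 = 2.0770.
12.4 ± 2.0770 → (10.32, 14.48).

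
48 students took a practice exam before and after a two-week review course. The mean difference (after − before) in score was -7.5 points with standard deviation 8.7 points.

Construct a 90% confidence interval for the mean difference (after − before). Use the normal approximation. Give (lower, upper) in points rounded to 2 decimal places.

(-9.57, -5.43)

This is a matched-pairs design, so SE = s_d/√n = 8.7/√48 = 1.2557.
Margin = 1.645 × 1.2557 = 2.0656; the interval is -7.5 ± 2.0656 = (-9.57, -5.43).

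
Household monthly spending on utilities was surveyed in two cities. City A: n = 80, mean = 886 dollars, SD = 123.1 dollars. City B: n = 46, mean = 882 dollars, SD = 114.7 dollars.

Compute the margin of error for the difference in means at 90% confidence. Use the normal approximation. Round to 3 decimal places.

35.868

SE₁ = s₁/√n₁ = 123.1/√80 = 13.7630; SE₂ = 114.7/√46 = 16.9116.
Independent samples, unequal variances: SE_diff = √(SE₁² + SE₂²) = √(189.420169 + 286.00221456) = 21.8042.
z* = 1.645, so margin of error = 1.645 × 21.8042 = 35.8679.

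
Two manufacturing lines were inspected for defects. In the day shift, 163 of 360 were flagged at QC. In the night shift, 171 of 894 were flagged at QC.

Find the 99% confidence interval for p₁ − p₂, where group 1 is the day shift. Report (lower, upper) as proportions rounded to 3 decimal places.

p̂₁ = 163/360 = 0.4528 and p̂₂ = 171/894 = 0.1913.
SE₁ = √(p̂₁(1−p̂₁)/n₁) = √(0.4528·0.5472/360) = 0.02623; SE₂ = √(0.1913·0.8087/894) = 0.01315.
Independent samples: SE of the difference = √(SE₁² + SE₂²) = √(0.0006880129 + 0.0001729225) = 0.02934.
z* for 99% confidence is 2.576, so the margin of error is 2.576 × 0.02934 = 0.07558.
Point estimate p̂₁ − p̂₂ = 0.4528 − 0.1913 = 0.2615.
0.2615 ± 0.07558 → (0.186, 0.337).

(0.186, 0.337)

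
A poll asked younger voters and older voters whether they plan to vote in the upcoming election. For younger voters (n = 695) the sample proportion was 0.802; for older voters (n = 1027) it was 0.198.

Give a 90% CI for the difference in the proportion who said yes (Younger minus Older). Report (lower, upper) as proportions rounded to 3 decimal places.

The two standard errors are √(0.8020×0.1980/695) = 0.01512 and √(0.1980×0.8020/1027) = 0.01243.
Because the samples are independent, SE_diff = √(0.01512² + 0.01243²) = 0.01957.
Using z* = 1.645 for 90%, ME = 1.645 × 0.01957 = 0.03219.
p̂₁ − p̂₂ = 0.6040; interval 0.6040 ± 0.03219 gives (0.572, 0.636).

(0.572, 0.636)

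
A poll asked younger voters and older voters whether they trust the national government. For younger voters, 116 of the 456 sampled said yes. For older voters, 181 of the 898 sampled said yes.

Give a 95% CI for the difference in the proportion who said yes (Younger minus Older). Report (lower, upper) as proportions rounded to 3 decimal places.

p̂₁ = 116/456 = 0.2544 and p̂₂ = 181/898 = 0.2016.
SE₁ = √(p̂₁(1−p̂₁)/n₁) = √(0.2544·0.7456/456) = 0.02040; SE₂ = √(0.2016·0.7984/898) = 0.01339.
Independent samples: SE of the difference = √(SE₁² + SE₂²) = √(0.00041616 + 0.0001792921) = 0.02440.
z* for 95% confidence is 1.960, so the margin of error is 1.960 × 0.02440 = 0.04782.
Point estimate p̂₁ − p̂₂ = 0.2544 − 0.2016 = 0.0528.
0.0528 ± 0.04782 → (0.005, 0.101).

(0.005, 0.101)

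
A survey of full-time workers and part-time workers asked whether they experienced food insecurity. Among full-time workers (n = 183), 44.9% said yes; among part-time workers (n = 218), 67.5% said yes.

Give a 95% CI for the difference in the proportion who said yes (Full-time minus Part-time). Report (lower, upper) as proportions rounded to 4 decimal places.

Each SE is √(p̂(1−p̂)/n): √(0.4490·0.5510/183) = 0.03677 and √(0.6750·0.3250/218) = 0.03172.
SE(p̂₁ − p̂₂) = √(SE₁² + SE₂²) = √(0.0013520329 + 0.0010061584) = 0.04856, since the two samples are independent.
At 95% confidence z* = 1.960; margin = 1.960 × 0.04856 = 0.09518.
The difference is 0.4490 − 0.6750 = -0.2260, so the interval is -0.2260 ± 0.09518 = (-0.3212, -0.1308).

(-0.3212, -0.1308)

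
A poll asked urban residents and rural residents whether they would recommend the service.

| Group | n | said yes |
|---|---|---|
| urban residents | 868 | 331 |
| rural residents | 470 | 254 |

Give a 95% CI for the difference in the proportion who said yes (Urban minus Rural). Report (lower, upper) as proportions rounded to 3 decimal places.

First, p̂₁ = 331/868 = 0.3813; p̂₂ = 254/470 = 0.5404.
The two standard errors are √(0.3813×0.6187/868) = 0.01649 and √(0.5404×0.4596/470) = 0.02299.
Because the samples are independent, SE_diff = √(0.01649² + 0.02299²) = 0.02829.
Using z* = 1.960 for 95%, ME = 1.960 × 0.02829 = 0.05545.
p̂₁ − p̂₂ = -0.1591; interval -0.1591 ± 0.05545 gives (-0.215, -0.104).

(-0.215, -0.104)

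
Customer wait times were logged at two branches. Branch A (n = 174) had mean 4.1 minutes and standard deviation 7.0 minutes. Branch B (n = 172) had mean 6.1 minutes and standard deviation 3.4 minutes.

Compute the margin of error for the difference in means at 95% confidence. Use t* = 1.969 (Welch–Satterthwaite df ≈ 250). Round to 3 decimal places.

1.163

Per-group SEs: s₁/√n₁ = 7.0/√174 = 0.5307, s₂/√n₂ = 3.4/√172 = 0.2592.
Unpooled SE of the difference: √(0.28164249 + 0.06718464) = 0.5906.
Margin of error = t* · SE = 1.969 × 0.5906 = 1.1629.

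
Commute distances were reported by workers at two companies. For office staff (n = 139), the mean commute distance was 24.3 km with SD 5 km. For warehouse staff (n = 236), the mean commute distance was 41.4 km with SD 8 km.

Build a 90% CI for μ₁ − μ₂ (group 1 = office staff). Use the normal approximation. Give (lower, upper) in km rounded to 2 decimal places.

(-18.20, -16.00)

Per-group SEs: s₁/√n₁ = 5/√139 = 0.4241, s₂/√n₂ = 8/√236 = 0.5208.
Unpooled SE of the difference: √(0.17986081 + 0.27123264) = 0.6716.
Margin of error = z* · SE = 1.645 × 0.6716 = 1.1048.
x̄₁ − x̄₂ = 24.3 − 41.4 = -17.1000.
CI: -17.1000 ± 1.1048 = (-18.20, -16.00).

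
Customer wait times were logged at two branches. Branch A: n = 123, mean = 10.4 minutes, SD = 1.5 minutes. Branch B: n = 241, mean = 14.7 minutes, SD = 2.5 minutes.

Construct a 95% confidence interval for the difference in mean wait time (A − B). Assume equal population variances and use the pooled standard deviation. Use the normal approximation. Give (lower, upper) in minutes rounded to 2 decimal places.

(-4.78, -3.82)

s_p = √[((n₁−1)s₁² + (n₂−1)s₂²)/(n₁+n₂−2)] = √[(122·1.5² + 240·2.5²)/362] = 2.2140.
SE = 2.2140·√(1/123 + 1/241) = 0.2453.
With z* = 1.960, margin = 1.960 × 0.2453 = 0.4808.
x̄₁ − x̄₂ = 10.4 − 14.7 = -4.3000; interval -4.3000 ± 0.4808 = (-4.78, -3.82).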